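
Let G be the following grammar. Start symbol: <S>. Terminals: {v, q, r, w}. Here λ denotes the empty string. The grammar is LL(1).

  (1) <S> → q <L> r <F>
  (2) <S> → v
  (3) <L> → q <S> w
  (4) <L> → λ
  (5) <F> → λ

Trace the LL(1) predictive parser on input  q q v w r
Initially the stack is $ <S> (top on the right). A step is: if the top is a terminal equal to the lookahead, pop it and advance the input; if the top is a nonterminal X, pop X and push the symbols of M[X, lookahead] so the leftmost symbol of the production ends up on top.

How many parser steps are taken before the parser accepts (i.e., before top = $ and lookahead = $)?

step 1: stack=$ <S>  input=q q v w r $  — expand <S> → q <L> r <F>
step 2: stack=$ <F> r <L> q  input=q q v w r $  — match q
step 3: stack=$ <F> r <L>  input=q v w r $  — expand <L> → q <S> w
step 4: stack=$ <F> r w <S> q  input=q v w r $  — match q
step 5: stack=$ <F> r w <S>  input=v w r $  — expand <S> → v
step 6: stack=$ <F> r w v  input=v w r $  — match v
step 7: stack=$ <F> r w  input=w r $  — match w
step 8: stack=$ <F> r  input=r $  — match r
step 9: stack=$ <F>  input=$  — expand <F> → λ
Accept reached after 9 steps.

9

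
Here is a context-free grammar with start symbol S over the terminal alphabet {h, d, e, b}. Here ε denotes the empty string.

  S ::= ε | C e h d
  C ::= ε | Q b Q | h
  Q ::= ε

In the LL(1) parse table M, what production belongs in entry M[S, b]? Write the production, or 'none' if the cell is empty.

S ::= C e h d

FIRST(Q): from Q::=ε we get {ε}. So FIRST(Q) = {ε}.
FIRST(C): from C::=ε we get {ε}; from C::=Q b Q we get {b}; from C::=h we get {h}. So FIRST(C) = {ε, b, h}.
FIRST(S): from S::=ε we get {ε}; from S::=C e h d we get {b, e, h}. So FIRST(S) = {ε, b, e, h}.
FOLLOW(S) includes $ since S is the start symbol.
FOLLOW(S): S appears on no right-hand side. Thus FOLLOW(S) = {$}.
For S ::= ε: FIRST(ε) = {ε}, so it goes in M[S, t] for t ∈ {}; since ε ∈ FIRST, also for every t ∈ FOLLOW(S) = {$}.
For S ::= C e h d: FIRST(C e h d) = {b, e, h}, so it goes in M[S, t] for t ∈ {b, e, h}.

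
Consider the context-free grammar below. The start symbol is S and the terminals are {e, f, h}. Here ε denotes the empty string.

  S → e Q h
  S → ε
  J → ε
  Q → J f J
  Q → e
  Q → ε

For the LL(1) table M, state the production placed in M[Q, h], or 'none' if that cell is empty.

FIRST(S): from S→e Q h we get {e}; from S→ε we get {ε}. So FIRST(S) = {ε, e}.
FIRST(J): from J→ε we get {ε}. So FIRST(J) = {ε}.
FIRST(Q): from Q→J f J we get {f}; from Q→e we get {e}; from Q→ε we get {ε}. So FIRST(Q) = {ε, e, f}.
FOLLOW(S) includes $ since S is the start symbol.
FOLLOW(Q): in S→e Q h, Q is followed by h with FIRST {h}. Thus FOLLOW(Q) = {h}.
For Q → J f J: FIRST(J f J) = {f}, so it goes in M[Q, t] for t ∈ {f}.
For Q → e: FIRST(e) = {e}, so it goes in M[Q, t] for t ∈ {e}.
For Q → ε: FIRST(ε) = {ε}, so it goes in M[Q, t] for t ∈ {}; since ε ∈ FIRST, also for every t ∈ FOLLOW(Q) = {h}.

Q → ε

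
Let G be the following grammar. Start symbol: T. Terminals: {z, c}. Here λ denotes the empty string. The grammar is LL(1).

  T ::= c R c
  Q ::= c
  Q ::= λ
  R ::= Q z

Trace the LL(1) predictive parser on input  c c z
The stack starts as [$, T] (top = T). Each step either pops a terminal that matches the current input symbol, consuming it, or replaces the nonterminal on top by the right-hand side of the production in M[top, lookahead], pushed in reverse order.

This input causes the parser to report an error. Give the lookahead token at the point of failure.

$

step 1: stack=$ T  input=c c z $  — expand T ::= c R c
step 2: stack=$ c R c  input=c c z $  — match c
step 3: stack=$ c R  input=c z $  — expand R ::= Q z
step 4: stack=$ c z Q  input=c z $  — expand Q ::= c
step 5: stack=$ c z c  input=c z $  — match c
step 6: stack=$ c z  input=z $  — match z
step 7: stack=$ c  input=$  — error: top is terminal c but lookahead is $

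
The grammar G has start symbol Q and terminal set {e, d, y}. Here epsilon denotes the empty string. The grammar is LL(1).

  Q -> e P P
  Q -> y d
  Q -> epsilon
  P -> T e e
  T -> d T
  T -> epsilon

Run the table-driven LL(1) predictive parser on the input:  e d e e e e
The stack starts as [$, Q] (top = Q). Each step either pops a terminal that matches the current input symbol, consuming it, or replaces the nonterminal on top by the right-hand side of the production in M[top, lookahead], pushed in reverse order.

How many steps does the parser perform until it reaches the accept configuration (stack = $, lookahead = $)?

      Stack        Input          Action
   1  $ Q          e d e e e e $  expand Q -> e P P
   2  $ P P e      e d e e e e $  match e
   3  $ P P        d e e e e $    expand P -> T e e
   4  $ P e e T    d e e e e $    expand T -> d T
   5  $ P e e T d  d e e e e $    match d
   6  $ P e e T    e e e e $      expand T -> epsilon
   7  $ P e e      e e e e $      match e
   8  $ P e        e e e $        match e
   9  $ P          e e $          expand P -> T e e
  10  $ e e T      e e $          expand T -> epsilon
  11  $ e e        e e $          match e
  12  $ e          e $            match e
Accept reached after 12 steps.

12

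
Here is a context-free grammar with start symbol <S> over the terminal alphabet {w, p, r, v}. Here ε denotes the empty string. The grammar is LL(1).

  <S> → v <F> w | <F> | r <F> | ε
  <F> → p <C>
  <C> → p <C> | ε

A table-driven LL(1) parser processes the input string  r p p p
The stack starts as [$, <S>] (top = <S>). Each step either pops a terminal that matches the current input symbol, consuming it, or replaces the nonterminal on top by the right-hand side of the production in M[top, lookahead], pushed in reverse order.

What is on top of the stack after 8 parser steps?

<C>

step 1: stack=$ <S>  input=r p p p $  — expand <S> → r <F>
step 2: stack=$ <F> r  input=r p p p $  — match r
step 3: stack=$ <F>  input=p p p $  — expand <F> → p <C>
step 4: stack=$ <C> p  input=p p p $  — match p
step 5: stack=$ <C>  input=p p $  — expand <C> → p <C>
step 6: stack=$ <C> p  input=p p $  — match p
step 7: stack=$ <C>  input=p $  — expand <C> → p <C>
step 8: stack=$ <C> p  input=p $  — match p
Stack after step 8: $ <C> (top = <C>).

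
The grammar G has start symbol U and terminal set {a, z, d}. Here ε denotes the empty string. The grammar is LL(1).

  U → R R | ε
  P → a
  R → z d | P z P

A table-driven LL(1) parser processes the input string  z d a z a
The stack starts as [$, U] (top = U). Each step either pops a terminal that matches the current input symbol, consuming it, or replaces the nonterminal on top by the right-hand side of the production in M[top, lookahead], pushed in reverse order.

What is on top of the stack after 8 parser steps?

P

     Stack    Input        Action
  1  $ U      z d a z a $  expand U → R R
  2  $ R R    z d a z a $  expand R → z d
  3  $ R d z  z d a z a $  match z
  4  $ R d    d a z a $    match d
  5  $ R      a z a $      expand R → P z P
  6  $ P z P  a z a $      expand P → a
  7  $ P z a  a z a $      match a
  8  $ P z    z a $        match z
Stack after step 8: $ P (top = P).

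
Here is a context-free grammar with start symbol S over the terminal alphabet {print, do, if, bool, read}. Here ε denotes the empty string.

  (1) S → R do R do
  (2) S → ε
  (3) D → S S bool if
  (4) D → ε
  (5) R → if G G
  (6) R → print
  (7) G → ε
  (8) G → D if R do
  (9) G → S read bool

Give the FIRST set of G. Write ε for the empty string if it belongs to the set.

FIRST(R): from R→if G G we get {if}; from R→print we get {print}. So FIRST(R) = {if, print}.
FIRST(S): from S→R do R do we get {if, print}; from S→ε we get {ε}. So FIRST(S) = {ε, if, print}.
FIRST(D): from D→S S bool if we get {bool, if, print}; from D→ε we get {ε}. So FIRST(D) = {ε, bool, if, print}.
FIRST(G): from G→ε we get {ε}; from G→D if R do we get {bool, if, print}; from G→S read bool we get {if, print, read}. So FIRST(G) = {ε, bool, if, print, read}.

{ε, bool, if, print, read}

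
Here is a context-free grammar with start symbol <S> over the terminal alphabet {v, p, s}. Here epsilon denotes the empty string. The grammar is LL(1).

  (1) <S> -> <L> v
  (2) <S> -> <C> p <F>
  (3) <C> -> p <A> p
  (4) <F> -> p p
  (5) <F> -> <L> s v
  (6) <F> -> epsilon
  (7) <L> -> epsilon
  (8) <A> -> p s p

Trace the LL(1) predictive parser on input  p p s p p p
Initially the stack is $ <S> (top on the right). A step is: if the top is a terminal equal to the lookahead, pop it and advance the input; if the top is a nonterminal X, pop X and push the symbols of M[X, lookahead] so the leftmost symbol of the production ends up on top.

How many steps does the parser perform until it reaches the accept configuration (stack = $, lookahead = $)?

      Stack            Input          Action
   1  $ <S>            p p s p p p $  expand <S> -> <C> p <F>
   2  $ <F> p <C>      p p s p p p $  expand <C> -> p <A> p
   3  $ <F> p p <A> p  p p s p p p $  match p
   4  $ <F> p p <A>    p s p p p $    expand <A> -> p s p
   5  $ <F> p p p s p  p s p p p $    match p
   6  $ <F> p p p s    s p p p $      match s
   7  $ <F> p p p      p p p $        match p
   8  $ <F> p p        p p $          match p
   9  $ <F> p          p $            match p
  10  $ <F>            $              expand <F> -> epsilon
Accept reached after 10 steps.

10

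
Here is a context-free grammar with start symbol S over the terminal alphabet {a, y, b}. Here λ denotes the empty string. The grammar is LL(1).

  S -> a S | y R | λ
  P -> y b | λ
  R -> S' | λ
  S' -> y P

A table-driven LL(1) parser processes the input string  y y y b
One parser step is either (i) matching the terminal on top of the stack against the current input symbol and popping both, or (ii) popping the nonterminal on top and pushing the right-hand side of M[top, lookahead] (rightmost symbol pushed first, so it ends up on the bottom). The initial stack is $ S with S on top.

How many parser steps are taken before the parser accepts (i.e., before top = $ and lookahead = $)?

8

     Stack  Input      Action
  1  $ S    y y y b $  expand S -> y R
  2  $ R y  y y y b $  match y
  3  $ R    y y b $    expand R -> S'
  4  $ S'   y y b $    expand S' -> y P
  5  $ P y  y y b $    match y
  6  $ P    y b $      expand P -> y b
  7  $ b y  y b $      match y
  8  $ b    b $        match b
Accept reached after 8 steps.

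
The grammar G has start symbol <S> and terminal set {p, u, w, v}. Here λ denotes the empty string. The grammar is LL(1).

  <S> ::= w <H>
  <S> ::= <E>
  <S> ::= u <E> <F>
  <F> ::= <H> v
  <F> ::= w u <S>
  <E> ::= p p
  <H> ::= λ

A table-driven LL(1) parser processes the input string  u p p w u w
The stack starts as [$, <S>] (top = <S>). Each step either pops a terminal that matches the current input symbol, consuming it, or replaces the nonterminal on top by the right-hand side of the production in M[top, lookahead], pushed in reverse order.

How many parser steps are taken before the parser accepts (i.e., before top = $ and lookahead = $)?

11

      Stack        Input          Action
   1  $ <S>        u p p w u w $  expand <S> ::= u <E> <F>
   2  $ <F> <E> u  u p p w u w $  match u
   3  $ <F> <E>    p p w u w $    expand <E> ::= p p
   4  $ <F> p p    p p w u w $    match p
   5  $ <F> p      p w u w $      match p
   6  $ <F>        w u w $        expand <F> ::= w u <S>
   7  $ <S> u w    w u w $        match w
   8  $ <S> u      u w $          match u
   9  $ <S>        w $            expand <S> ::= w <H>
  10  $ <H> w      w $            match w
  11  $ <H>        $              expand <H> ::= λ
Accept reached after 11 steps.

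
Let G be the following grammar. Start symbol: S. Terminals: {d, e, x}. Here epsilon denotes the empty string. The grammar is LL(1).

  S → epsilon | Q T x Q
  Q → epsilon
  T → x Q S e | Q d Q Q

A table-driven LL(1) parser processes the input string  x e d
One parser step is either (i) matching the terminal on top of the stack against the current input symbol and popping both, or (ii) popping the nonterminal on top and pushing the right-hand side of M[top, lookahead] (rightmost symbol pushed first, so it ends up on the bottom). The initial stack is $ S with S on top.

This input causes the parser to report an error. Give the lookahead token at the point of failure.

d

     Stack          Input    Action
  1  $ S            x e d $  expand S → Q T x Q
  2  $ Q x T Q      x e d $  expand Q → epsilon
  3  $ Q x T        x e d $  expand T → x Q S e
  4  $ Q x e S Q x  x e d $  match x
  5  $ Q x e S Q    e d $    expand Q → epsilon
  6  $ Q x e S      e d $    expand S → epsilon
  7  $ Q x e        e d $    match e
  8  $ Q x          d $      error: top is terminal x but lookahead is d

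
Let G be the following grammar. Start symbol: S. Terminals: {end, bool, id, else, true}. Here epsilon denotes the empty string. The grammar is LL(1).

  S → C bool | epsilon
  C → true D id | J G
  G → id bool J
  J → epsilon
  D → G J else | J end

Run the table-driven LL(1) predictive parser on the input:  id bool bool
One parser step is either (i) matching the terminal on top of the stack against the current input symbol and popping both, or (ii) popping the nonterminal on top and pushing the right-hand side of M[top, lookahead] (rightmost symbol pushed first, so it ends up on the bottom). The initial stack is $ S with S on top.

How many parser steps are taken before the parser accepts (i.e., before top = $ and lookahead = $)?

step 1: stack=$ S  input=id bool bool $  — expand S → C bool
step 2: stack=$ bool C  input=id bool bool $  — expand C → J G
step 3: stack=$ bool G J  input=id bool bool $  — expand J → epsilon
step 4: stack=$ bool G  input=id bool bool $  — expand G → id bool J
step 5: stack=$ bool J bool id  input=id bool bool $  — match id
step 6: stack=$ bool J bool  input=bool bool $  — match bool
step 7: stack=$ bool J  input=bool $  — expand J → epsilon
step 8: stack=$ bool  input=bool $  — match bool
Accept reached after 8 steps.

8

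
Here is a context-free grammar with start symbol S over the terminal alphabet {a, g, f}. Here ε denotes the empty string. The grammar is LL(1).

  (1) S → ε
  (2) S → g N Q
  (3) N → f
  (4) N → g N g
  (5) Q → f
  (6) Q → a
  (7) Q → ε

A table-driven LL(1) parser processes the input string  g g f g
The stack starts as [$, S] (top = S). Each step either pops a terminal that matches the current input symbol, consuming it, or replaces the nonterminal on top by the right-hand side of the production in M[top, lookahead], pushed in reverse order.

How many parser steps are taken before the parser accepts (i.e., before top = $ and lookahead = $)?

8

step 1: stack=$ S  input=g g f g $  — expand S → g N Q
step 2: stack=$ Q N g  input=g g f g $  — match g
step 3: stack=$ Q N  input=g f g $  — expand N → g N g
step 4: stack=$ Q g N g  input=g f g $  — match g
step 5: stack=$ Q g N  input=f g $  — expand N → f
step 6: stack=$ Q g f  input=f g $  — match f
step 7: stack=$ Q g  input=g $  — match g
step 8: stack=$ Q  input=$  — expand Q → ε
Accept reached after 8 steps.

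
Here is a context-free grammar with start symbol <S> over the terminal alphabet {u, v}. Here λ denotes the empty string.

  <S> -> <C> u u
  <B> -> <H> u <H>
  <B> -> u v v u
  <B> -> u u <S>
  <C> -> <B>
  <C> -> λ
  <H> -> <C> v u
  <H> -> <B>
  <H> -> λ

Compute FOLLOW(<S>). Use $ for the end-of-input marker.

{$, u, v}

FIRST(<S>) = {u, v}  (via <C> u u)
FIRST(<B>) = {u, v}  (via <H> u <H>)
FIRST(<C>) = {λ, u, v}  (via <B>)
FIRST(<H>) = {λ, u, v}  (via <C> v u, <B>)
FOLLOW(<S>) includes $ since <S> is the start symbol.
FOLLOW(<C>): in <S>-><C> u u, <C> is followed by u u with FIRST {u}; in <H>-><C> v u, <C> is followed by v u with FIRST {v}. Thus FOLLOW(<C>) = {u, v}.
FOLLOW(<S>): in <B>->u u <S>, the suffix after <S> is empty, so FOLLOW(<S>) ⊇ FOLLOW(<B>) = {u, v}. Thus FOLLOW(<S>) = {$, u, v}.
FOLLOW(<B>): in <C>-><B>, the suffix after <B> is empty, so FOLLOW(<B>) ⊇ FOLLOW(<C>) = {u, v}; in <H>-><B>, the suffix after <B> is empty, so FOLLOW(<B>) ⊇ FOLLOW(<H>) = {u, v}. Thus FOLLOW(<B>) = {u, v}.
FOLLOW(<H>): in <B>-><H> u <H> (occurrence 1), <H> is followed by u <H> with FIRST {u}; in <B>-><H> u <H> (occurrence 2), the suffix after <H> is empty, so FOLLOW(<H>) ⊇ FOLLOW(<B>) = {u, v}. Thus FOLLOW(<H>) = {u, v}.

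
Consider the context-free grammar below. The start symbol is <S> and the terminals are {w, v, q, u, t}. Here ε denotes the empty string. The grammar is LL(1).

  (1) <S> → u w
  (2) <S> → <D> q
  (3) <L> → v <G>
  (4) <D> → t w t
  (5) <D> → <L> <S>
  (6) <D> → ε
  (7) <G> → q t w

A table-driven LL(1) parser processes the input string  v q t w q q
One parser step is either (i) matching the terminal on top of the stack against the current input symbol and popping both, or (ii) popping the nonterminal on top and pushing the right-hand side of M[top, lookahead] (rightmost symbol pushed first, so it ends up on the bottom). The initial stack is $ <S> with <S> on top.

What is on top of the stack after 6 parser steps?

t

step 1: stack=$ <S>  input=v q t w q q $  — expand <S> → <D> q
step 2: stack=$ q <D>  input=v q t w q q $  — expand <D> → <L> <S>
step 3: stack=$ q <S> <L>  input=v q t w q q $  — expand <L> → v <G>
step 4: stack=$ q <S> <G> v  input=v q t w q q $  — match v
step 5: stack=$ q <S> <G>  input=q t w q q $  — expand <G> → q t w
step 6: stack=$ q <S> w t q  input=q t w q q $  — match q
Stack after step 6: $ q <S> w t (top = t).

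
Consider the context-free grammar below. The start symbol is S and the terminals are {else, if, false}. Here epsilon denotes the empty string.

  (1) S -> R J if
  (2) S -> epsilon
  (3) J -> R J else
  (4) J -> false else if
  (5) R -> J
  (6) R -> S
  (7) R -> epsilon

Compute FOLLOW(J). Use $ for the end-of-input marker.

FIRST(S) = {epsilon, false}  (via R J if)
FIRST(J) = {false}  (via R J else)
FIRST(R) = {epsilon, false}  (via J, S)
FOLLOW(S) includes $ since S is the start symbol.
FOLLOW(R): in S->R J if, R is followed by J if with FIRST {false}; in J->R J else, R is followed by J else with FIRST {false}. Thus FOLLOW(R) = {false}.
FOLLOW(S): in R->S, the suffix after S is empty, so FOLLOW(S) ⊇ FOLLOW(R) = {false}. Thus FOLLOW(S) = {$, false}.
FOLLOW(J): in S->R J if, J is followed by if with FIRST {if}; in J->R J else, J is followed by else with FIRST {else}; in R->J, the suffix after J is empty, so FOLLOW(J) ⊇ FOLLOW(R) = {false}. Thus FOLLOW(J) = {else, false, if}.

{else, false, if}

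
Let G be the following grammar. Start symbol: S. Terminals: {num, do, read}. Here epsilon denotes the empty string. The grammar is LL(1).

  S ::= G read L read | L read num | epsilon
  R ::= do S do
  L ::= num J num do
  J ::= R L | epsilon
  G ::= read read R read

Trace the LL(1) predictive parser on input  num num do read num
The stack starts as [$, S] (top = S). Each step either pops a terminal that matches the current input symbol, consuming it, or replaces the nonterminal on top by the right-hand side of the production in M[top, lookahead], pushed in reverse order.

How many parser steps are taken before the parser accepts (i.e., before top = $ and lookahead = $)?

8

step 1: stack=$ S  input=num num do read num $  — expand S ::= L read num
step 2: stack=$ num read L  input=num num do read num $  — expand L ::= num J num do
step 3: stack=$ num read do num J num  input=num num do read num $  — match num
step 4: stack=$ num read do num J  input=num do read num $  — expand J ::= epsilon
step 5: stack=$ num read do num  input=num do read num $  — match num
step 6: stack=$ num read do  input=do read num $  — match do
step 7: stack=$ num read  input=read num $  — match read
step 8: stack=$ num  input=num $  — match num
Accept reached after 8 steps.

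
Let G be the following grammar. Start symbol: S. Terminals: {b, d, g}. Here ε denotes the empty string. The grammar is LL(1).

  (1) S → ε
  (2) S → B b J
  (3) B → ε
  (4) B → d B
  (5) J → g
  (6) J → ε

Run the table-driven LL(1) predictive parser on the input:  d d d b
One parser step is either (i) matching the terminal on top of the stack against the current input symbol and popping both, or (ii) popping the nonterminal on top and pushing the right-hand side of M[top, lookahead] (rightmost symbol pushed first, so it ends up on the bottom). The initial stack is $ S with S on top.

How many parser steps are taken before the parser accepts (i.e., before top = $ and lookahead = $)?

      Stack      Input      Action
   1  $ S        d d d b $  expand S → B b J
   2  $ J b B    d d d b $  expand B → d B
   3  $ J b B d  d d d b $  match d
   4  $ J b B    d d b $    expand B → d B
   5  $ J b B d  d d b $    match d
   6  $ J b B    d b $      expand B → d B
   7  $ J b B d  d b $      match d
   8  $ J b B    b $        expand B → ε
   9  $ J b      b $        match b
  10  $ J        $          expand J → ε
Accept reached after 10 steps.

10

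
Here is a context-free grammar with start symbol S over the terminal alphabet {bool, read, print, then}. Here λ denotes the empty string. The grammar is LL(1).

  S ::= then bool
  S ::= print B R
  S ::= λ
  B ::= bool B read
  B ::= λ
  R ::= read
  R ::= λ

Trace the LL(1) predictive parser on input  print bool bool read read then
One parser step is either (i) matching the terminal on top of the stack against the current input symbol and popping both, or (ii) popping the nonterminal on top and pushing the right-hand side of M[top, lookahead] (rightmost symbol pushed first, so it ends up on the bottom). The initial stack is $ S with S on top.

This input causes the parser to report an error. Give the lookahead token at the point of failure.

then

      Stack                 Input                             Action
   1  $ S                   print bool bool read read then $  expand S ::= print B R
   2  $ R B print           print bool bool read read then $  match print
   3  $ R B                 bool bool read read then $        expand B ::= bool B read
   4  $ R read B bool       bool bool read read then $        match bool
   5  $ R read B            bool read read then $             expand B ::= bool B read
   6  $ R read read B bool  bool read read then $             match bool
   7  $ R read read B       read read then $                  expand B ::= λ
   8  $ R read read         read read then $                  match read
   9  $ R read              read then $                       match read
  10  $ R                   then $                            error: M[R, then] is empty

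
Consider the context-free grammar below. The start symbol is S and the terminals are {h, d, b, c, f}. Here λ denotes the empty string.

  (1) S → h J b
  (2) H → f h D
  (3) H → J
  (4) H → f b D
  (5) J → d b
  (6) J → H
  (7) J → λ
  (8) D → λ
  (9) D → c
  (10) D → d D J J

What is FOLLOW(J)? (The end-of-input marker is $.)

{b, d, f}

FIRST(S): from S→h J b we get {h}. So FIRST(S) = {h}.
FIRST(D): from D→λ we get {λ}; from D→c we get {c}; from D→d D J J we get {d}. So FIRST(D) = {λ, c, d}.
FIRST(H): from H→f h D we get {f}; from H→J we get {λ, d, f}; from H→f b D we get {f}. So FIRST(H) = {λ, d, f}.
FIRST(J): from J→d b we get {d}; from J→H we get {λ, d, f}; from J→λ we get {λ}. So FIRST(J) = {λ, d, f}.
FOLLOW(S) includes $ since S is the start symbol.
FOLLOW(S): S appears on no right-hand side. Thus FOLLOW(S) = {$}.
FOLLOW(H): in J→H, the suffix after H is empty, so FOLLOW(H) ⊇ FOLLOW(J) = {b, d, f}. Thus FOLLOW(H) = {b, d, f}.
FOLLOW(D): in H→f h D, the suffix after D is empty, so FOLLOW(D) ⊇ FOLLOW(H) = {b, d, f}; in H→f b D, the suffix after D is empty, so FOLLOW(D) ⊇ FOLLOW(H) = {b, d, f}; in D→d D J J, D is followed by J J with FIRST {λ, d, f}; in D→d D J J, the suffix after D is nullable (adds nothing new). Thus FOLLOW(D) = {b, d, f}.
FOLLOW(J): in S→h J b, J is followed by b with FIRST {b}; in H→J, the suffix after J is empty, so FOLLOW(J) ⊇ FOLLOW(H) = {b, d, f}; in D→d D J J (occurrence 1), J is followed by J with FIRST {λ, d, f}; in D→d D J J (occurrence 1), the suffix after J is nullable, so FOLLOW(J) ⊇ FOLLOW(D) = {b, d, f}; in D→d D J J (occurrence 2), the suffix after J is empty, so FOLLOW(J) ⊇ FOLLOW(D) = {b, d, f}. Thus FOLLOW(J) = {b, d, f}.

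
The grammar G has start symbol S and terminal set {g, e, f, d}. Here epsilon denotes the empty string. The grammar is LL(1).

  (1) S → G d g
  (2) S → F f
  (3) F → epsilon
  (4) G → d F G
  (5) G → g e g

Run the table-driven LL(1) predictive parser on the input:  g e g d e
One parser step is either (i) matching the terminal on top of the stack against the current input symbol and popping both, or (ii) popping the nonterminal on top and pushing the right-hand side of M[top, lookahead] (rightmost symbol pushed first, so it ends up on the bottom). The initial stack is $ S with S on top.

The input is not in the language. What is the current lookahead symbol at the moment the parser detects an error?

e

step 1: stack=$ S  input=g e g d e $  — expand S → G d g
step 2: stack=$ g d G  input=g e g d e $  — expand G → g e g
step 3: stack=$ g d g e g  input=g e g d e $  — match g
step 4: stack=$ g d g e  input=e g d e $  — match e
step 5: stack=$ g d g  input=g d e $  — match g
step 6: stack=$ g d  input=d e $  — match d
step 7: stack=$ g  input=e $  — error: top is terminal g but lookahead is e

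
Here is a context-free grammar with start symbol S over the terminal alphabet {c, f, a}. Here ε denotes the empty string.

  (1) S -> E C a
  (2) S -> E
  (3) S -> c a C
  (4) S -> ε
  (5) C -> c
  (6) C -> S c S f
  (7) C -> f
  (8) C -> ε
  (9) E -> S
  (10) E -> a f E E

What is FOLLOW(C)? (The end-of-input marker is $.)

FIRST(S): from S->E C a we get {a, c, f}; from S->E we get {ε, a, c, f}; from S->c a C we get {c}; from S->ε we get {ε}. So FIRST(S) = {ε, a, c, f}.
FIRST(C): from C->c we get {c}; from C->S c S f we get {a, c, f}; from C->f we get {f}; from C->ε we get {ε}. So FIRST(C) = {ε, a, c, f}.
FIRST(E): from E->S we get {ε, a, c, f}; from E->a f E E we get {a}. So FIRST(E) = {ε, a, c, f}.
FOLLOW(S) includes $ since S is the start symbol.
FOLLOW(S): in C->S c S f (occurrence 1), S is followed by c S f with FIRST {c}; in C->S c S f (occurrence 2), S is followed by f with FIRST {f}; in E->S, the suffix after S is empty, so FOLLOW(S) ⊇ FOLLOW(E) = {$, a, c, f}. Thus FOLLOW(S) = {$, a, c, f}.
FOLLOW(C): in S->E C a, C is followed by a with FIRST {a}; in S->c a C, the suffix after C is empty, so FOLLOW(C) ⊇ FOLLOW(S) = {$, a, c, f}. Thus FOLLOW(C) = {$, a, c, f}.
FOLLOW(E): in S->E C a, E is followed by C a with FIRST {a, c, f}; in S->E, the suffix after E is empty, so FOLLOW(E) ⊇ FOLLOW(S) = {$, a, c, f}; in E->a f E E (occurrence 1), E is followed by E with FIRST {ε, a, c, f}; in E->a f E E (occurrence 1), the suffix after E is nullable (adds nothing new); in E->a f E E (occurrence 2), the suffix after E is empty (adds nothing new). Thus FOLLOW(E) = {$, a, c, f}.

{$, a, c, f}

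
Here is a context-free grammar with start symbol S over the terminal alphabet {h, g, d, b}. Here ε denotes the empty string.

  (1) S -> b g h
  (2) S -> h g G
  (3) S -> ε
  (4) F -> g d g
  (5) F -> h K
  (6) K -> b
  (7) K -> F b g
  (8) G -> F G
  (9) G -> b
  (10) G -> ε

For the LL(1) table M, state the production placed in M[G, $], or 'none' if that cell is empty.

G -> ε

FIRST(S): from S->b g h we get {b}; from S->h g G we get {h}; from S->ε we get {ε}. So FIRST(S) = {ε, b, h}.
FIRST(F): from F->g d g we get {g}; from F->h K we get {h}. So FIRST(F) = {g, h}.
FIRST(K): from K->b we get {b}; from K->F b g we get {g, h}. So FIRST(K) = {b, g, h}.
FIRST(G): from G->F G we get {g, h}; from G->b we get {b}; from G->ε we get {ε}. So FIRST(G) = {ε, b, g, h}.
FOLLOW(S) includes $ since S is the start symbol.
FOLLOW(S): S appears on no right-hand side. Thus FOLLOW(S) = {$}.
FOLLOW(G): in S->h g G, the suffix after G is empty, so FOLLOW(G) ⊇ FOLLOW(S) = {$}; in G->F G, the suffix after G is empty (adds nothing new). Thus FOLLOW(G) = {$}.
For G -> F G: FIRST(F G) = {g, h}, so it goes in M[G, t] for t ∈ {g, h}.
For G -> b: FIRST(b) = {b}, so it goes in M[G, t] for t ∈ {b}.
For G -> ε: FIRST(ε) = {ε}, so it goes in M[G, t] for t ∈ {}; since ε ∈ FIRST, also for every t ∈ FOLLOW(G) = {$}.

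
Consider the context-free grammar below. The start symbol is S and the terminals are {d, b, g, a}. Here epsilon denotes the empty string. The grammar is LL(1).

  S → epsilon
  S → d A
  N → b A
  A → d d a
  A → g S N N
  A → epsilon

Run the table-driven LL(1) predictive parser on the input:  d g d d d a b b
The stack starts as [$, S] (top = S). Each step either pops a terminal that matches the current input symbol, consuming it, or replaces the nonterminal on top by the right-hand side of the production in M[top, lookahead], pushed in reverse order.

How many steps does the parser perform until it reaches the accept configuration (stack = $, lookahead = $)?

step 1: stack=$ S  input=d g d d d a b b $  — expand S → d A
step 2: stack=$ A d  input=d g d d d a b b $  — match d
step 3: stack=$ A  input=g d d d a b b $  — expand A → g S N N
step 4: stack=$ N N S g  input=g d d d a b b $  — match g
step 5: stack=$ N N S  input=d d d a b b $  — expand S → d A
step 6: stack=$ N N A d  input=d d d a b b $  — match d
step 7: stack=$ N N A  input=d d a b b $  — expand A → d d a
step 8: stack=$ N N a d d  input=d d a b b $  — match d
step 9: stack=$ N N a d  input=d a b b $  — match d
step 10: stack=$ N N a  input=a b b $  — match a
step 11: stack=$ N N  input=b b $  — expand N → b A
step 12: stack=$ N A b  input=b b $  — match b
step 13: stack=$ N A  input=b $  — expand A → epsilon
step 14: stack=$ N  input=b $  — expand N → b A
step 15: stack=$ A b  input=b $  — match b
step 16: stack=$ A  input=$  — expand A → epsilon
Accept reached after 16 steps.

16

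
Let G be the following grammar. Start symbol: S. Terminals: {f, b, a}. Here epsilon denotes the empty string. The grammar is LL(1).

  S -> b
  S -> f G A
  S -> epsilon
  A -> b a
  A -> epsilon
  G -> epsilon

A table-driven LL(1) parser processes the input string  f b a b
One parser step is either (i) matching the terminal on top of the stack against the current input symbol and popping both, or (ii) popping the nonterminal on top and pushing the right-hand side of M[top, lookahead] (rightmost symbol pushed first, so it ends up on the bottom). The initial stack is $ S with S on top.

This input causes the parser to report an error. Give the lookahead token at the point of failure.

b

     Stack    Input      Action
  1  $ S      f b a b $  expand S -> f G A
  2  $ A G f  f b a b $  match f
  3  $ A G    b a b $    expand G -> epsilon
  4  $ A      b a b $    expand A -> b a
  5  $ a b    b a b $    match b
  6  $ a      a b $      match a
  7  $        b $        error: stack empty but input remains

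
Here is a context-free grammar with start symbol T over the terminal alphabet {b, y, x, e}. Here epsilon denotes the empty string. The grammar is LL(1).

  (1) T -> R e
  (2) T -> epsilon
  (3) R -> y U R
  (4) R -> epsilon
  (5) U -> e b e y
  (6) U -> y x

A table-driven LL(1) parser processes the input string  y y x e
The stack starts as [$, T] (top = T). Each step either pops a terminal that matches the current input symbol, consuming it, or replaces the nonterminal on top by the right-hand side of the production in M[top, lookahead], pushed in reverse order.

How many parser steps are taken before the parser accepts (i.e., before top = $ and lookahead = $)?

step 1: stack=$ T  input=y y x e $  — expand T -> R e
step 2: stack=$ e R  input=y y x e $  — expand R -> y U R
step 3: stack=$ e R U y  input=y y x e $  — match y
step 4: stack=$ e R U  input=y x e $  — expand U -> y x
step 5: stack=$ e R x y  input=y x e $  — match y
step 6: stack=$ e R x  input=x e $  — match x
step 7: stack=$ e R  input=e $  — expand R -> epsilon
step 8: stack=$ e  input=e $  — match e
Accept reached after 8 steps.

8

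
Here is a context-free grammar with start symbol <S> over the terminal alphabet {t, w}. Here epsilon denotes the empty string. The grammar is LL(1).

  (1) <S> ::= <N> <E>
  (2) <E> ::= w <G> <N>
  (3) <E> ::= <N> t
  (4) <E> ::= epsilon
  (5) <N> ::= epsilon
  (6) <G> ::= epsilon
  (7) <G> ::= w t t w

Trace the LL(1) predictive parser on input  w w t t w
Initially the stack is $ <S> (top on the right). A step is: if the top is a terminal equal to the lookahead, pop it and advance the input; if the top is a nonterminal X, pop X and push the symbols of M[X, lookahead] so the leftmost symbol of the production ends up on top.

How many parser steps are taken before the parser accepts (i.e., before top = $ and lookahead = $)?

step 1: stack=$ <S>  input=w w t t w $  — expand <S> ::= <N> <E>
step 2: stack=$ <E> <N>  input=w w t t w $  — expand <N> ::= epsilon
step 3: stack=$ <E>  input=w w t t w $  — expand <E> ::= w <G> <N>
step 4: stack=$ <N> <G> w  input=w w t t w $  — match w
step 5: stack=$ <N> <G>  input=w t t w $  — expand <G> ::= w t t w
step 6: stack=$ <N> w t t w  input=w t t w $  — match w
step 7: stack=$ <N> w t t  input=t t w $  — match t
step 8: stack=$ <N> w t  input=t w $  — match t
step 9: stack=$ <N> w  input=w $  — match w
step 10: stack=$ <N>  input=$  — expand <N> ::= epsilon
Accept reached after 10 steps.

10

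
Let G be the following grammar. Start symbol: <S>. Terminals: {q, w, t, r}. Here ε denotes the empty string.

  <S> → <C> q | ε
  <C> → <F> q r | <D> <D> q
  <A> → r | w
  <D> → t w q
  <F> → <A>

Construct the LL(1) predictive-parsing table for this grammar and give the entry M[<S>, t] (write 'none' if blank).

<S> → <C> q

FIRST(<A>): from <A>→r we get {r}; from <A>→w we get {w}. So FIRST(<A>) = {r, w}.
FIRST(<D>): from <D>→t w q we get {t}. So FIRST(<D>) = {t}.
FIRST(<F>): from <F>→<A> we get {r, w}. So FIRST(<F>) = {r, w}.
FIRST(<C>): from <C>→<F> q r we get {r, w}; from <C>→<D> <D> q we get {t}. So FIRST(<C>) = {r, t, w}.
FIRST(<S>): from <S>→<C> q we get {r, t, w}; from <S>→ε we get {ε}. So FIRST(<S>) = {ε, r, t, w}.
FOLLOW(<S>) includes $ since <S> is the start symbol.
FOLLOW(<S>): <S> appears on no right-hand side. Thus FOLLOW(<S>) = {$}.
For <S> → <C> q: FIRST(<C> q) = {r, t, w}, so it goes in M[<S>, t] for t ∈ {r, t, w}.
For <S> → ε: FIRST(ε) = {ε}, so it goes in M[<S>, t] for t ∈ {}; since ε ∈ FIRST, also for every t ∈ FOLLOW(<S>) = {$}.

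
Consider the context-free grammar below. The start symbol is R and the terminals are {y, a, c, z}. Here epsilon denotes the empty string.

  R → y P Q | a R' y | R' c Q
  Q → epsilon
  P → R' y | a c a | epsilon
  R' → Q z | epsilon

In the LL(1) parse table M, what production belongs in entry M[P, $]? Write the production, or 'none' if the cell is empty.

P → epsilon

FIRST(Q) = {epsilon}
FIRST(R') = {epsilon, z}  (via Q z)
FIRST(R) = {a, c, y, z}  (via R' c Q)
FIRST(P) = {epsilon, a, y, z}  (via R' y)
FOLLOW(R) includes $ since R is the start symbol.
FOLLOW(R): R appears on no right-hand side. Thus FOLLOW(R) = {$}.
FOLLOW(P): in R→y P Q, P is followed by Q with FIRST {epsilon}; in R→y P Q, the suffix after P is nullable, so FOLLOW(P) ⊇ FOLLOW(R) = {$}. Thus FOLLOW(P) = {$}.
For P → R' y: FIRST(R' y) = {y, z}, so it goes in M[P, t] for t ∈ {y, z}.
For P → a c a: FIRST(a c a) = {a}, so it goes in M[P, t] for t ∈ {a}.
For P → epsilon: FIRST(epsilon) = {epsilon}, so it goes in M[P, t] for t ∈ {}; since epsilon ∈ FIRST, also for every t ∈ FOLLOW(P) = {$}.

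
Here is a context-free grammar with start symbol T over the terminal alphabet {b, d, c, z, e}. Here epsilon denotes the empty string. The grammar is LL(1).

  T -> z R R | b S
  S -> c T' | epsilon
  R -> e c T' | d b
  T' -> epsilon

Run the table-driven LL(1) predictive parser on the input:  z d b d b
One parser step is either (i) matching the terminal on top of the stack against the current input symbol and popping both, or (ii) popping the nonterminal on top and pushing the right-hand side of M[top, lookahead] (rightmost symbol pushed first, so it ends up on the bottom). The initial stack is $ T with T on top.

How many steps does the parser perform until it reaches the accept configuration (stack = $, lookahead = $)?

step 1: stack=$ T  input=z d b d b $  — expand T -> z R R
step 2: stack=$ R R z  input=z d b d b $  — match z
step 3: stack=$ R R  input=d b d b $  — expand R -> d b
step 4: stack=$ R b d  input=d b d b $  — match d
step 5: stack=$ R b  input=b d b $  — match b
step 6: stack=$ R  input=d b $  — expand R -> d b
step 7: stack=$ b d  input=d b $  — match d
step 8: stack=$ b  input=b $  — match b
Accept reached after 8 steps.

8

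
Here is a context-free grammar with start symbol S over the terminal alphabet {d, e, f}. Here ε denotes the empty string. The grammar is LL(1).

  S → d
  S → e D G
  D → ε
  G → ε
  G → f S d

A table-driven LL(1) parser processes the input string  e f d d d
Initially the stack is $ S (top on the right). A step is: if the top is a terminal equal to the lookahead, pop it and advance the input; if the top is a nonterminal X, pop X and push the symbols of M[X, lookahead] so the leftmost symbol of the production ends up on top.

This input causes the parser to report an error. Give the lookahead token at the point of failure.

d

step 1: stack=$ S  input=e f d d d $  — expand S → e D G
step 2: stack=$ G D e  input=e f d d d $  — match e
step 3: stack=$ G D  input=f d d d $  — expand D → ε
step 4: stack=$ G  input=f d d d $  — expand G → f S d
step 5: stack=$ d S f  input=f d d d $  — match f
step 6: stack=$ d S  input=d d d $  — expand S → d
step 7: stack=$ d d  input=d d d $  — match d
step 8: stack=$ d  input=d d $  — match d
step 9: stack=$  input=d $  — error: stack empty but input remains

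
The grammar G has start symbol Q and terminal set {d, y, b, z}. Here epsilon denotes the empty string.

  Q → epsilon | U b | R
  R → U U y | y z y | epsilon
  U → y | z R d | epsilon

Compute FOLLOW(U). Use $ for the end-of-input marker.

FIRST(U) = {epsilon, y, z}
FIRST(R) = {epsilon, y, z}  (via U U y)
FIRST(Q) = {epsilon, b, y, z}  (via U b, R)
FOLLOW(Q) includes $ since Q is the start symbol.
FOLLOW(Q): Q appears on no right-hand side. Thus FOLLOW(Q) = {$}.
FOLLOW(R): in Q→R, the suffix after R is empty, so FOLLOW(R) ⊇ FOLLOW(Q) = {$}; in U→z R d, R is followed by d with FIRST {d}. Thus FOLLOW(R) = {$, d}.
FOLLOW(U): in Q→U b, U is followed by b with FIRST {b}; in R→U U y (occurrence 1), U is followed by U y with FIRST {y, z}; in R→U U y (occurrence 2), U is followed by y with FIRST {y}. Thus FOLLOW(U) = {b, y, z}.

{b, y, z}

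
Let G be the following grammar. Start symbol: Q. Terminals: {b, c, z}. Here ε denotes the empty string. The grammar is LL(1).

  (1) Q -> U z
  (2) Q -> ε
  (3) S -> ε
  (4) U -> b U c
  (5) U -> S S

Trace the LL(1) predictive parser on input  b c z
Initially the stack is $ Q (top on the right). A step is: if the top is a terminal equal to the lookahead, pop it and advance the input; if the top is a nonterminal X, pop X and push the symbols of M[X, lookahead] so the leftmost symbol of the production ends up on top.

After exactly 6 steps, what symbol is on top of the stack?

c

step 1: stack=$ Q  input=b c z $  — expand Q -> U z
step 2: stack=$ z U  input=b c z $  — expand U -> b U c
step 3: stack=$ z c U b  input=b c z $  — match b
step 4: stack=$ z c U  input=c z $  — expand U -> S S
step 5: stack=$ z c S S  input=c z $  — expand S -> ε
step 6: stack=$ z c S  input=c z $  — expand S -> ε
Stack after step 6: $ z c (top = c).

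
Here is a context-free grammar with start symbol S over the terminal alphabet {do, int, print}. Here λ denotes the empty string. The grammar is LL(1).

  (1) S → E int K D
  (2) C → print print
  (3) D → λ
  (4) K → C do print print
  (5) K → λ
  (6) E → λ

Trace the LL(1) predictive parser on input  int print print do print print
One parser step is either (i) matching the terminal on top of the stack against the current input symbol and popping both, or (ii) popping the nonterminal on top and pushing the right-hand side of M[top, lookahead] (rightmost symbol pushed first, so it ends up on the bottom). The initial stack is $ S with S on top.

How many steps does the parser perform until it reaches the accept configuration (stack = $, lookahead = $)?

      Stack                           Input                             Action
   1  $ S                             int print print do print print $  expand S → E int K D
   2  $ D K int E                     int print print do print print $  expand E → λ
   3  $ D K int                       int print print do print print $  match int
   4  $ D K                           print print do print print $      expand K → C do print print
   5  $ D print print do C            print print do print print $      expand C → print print
   6  $ D print print do print print  print print do print print $      match print
   7  $ D print print do print        print do print print $            match print
   8  $ D print print do              do print print $                  match do
   9  $ D print print                 print print $                     match print
  10  $ D print                       print $                           match print
  11  $ D                             $                                 expand D → λ
Accept reached after 11 steps.

11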